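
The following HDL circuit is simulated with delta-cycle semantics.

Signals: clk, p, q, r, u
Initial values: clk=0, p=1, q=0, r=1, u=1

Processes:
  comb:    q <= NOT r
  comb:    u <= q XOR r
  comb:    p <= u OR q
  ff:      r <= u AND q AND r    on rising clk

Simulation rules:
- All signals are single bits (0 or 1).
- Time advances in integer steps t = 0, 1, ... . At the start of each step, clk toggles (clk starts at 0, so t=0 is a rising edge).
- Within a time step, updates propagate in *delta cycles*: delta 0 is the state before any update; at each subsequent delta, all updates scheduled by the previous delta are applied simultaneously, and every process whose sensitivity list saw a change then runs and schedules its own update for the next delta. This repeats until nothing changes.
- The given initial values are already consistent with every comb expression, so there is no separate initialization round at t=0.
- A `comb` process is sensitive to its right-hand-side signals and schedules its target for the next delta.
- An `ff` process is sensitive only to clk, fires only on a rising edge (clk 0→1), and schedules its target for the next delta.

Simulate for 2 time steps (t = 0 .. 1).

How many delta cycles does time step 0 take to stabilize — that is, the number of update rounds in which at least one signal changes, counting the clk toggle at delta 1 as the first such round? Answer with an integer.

4

t=0 Δ0: p=1 clk=0 q=0 u=1 r=1
  Δ1: clk:0→1
  Δ2: r:1→0
  Δ3: q:0→1, u:1→0
  Δ4: u:0→1
  (4Δ to stable)
t=1 Δ0: p=1 clk=1 q=1 u=1 r=0
  Δ1: clk:1→0
  (1Δ to stable)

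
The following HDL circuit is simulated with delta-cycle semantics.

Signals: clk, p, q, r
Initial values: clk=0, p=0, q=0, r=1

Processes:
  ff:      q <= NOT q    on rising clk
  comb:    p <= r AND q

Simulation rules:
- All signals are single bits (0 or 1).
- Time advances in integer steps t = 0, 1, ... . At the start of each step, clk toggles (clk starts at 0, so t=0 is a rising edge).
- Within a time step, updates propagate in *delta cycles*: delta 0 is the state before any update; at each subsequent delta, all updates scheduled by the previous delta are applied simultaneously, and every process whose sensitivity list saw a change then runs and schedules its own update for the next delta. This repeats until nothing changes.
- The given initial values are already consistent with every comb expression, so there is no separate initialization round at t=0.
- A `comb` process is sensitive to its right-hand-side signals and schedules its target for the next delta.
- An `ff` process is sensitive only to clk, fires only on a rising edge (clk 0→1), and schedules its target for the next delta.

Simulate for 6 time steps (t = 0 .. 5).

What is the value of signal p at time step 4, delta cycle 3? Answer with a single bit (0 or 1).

t0.Δ0 clk=0 p=0 r=1 q=0
t0.Δ1 clk=1 p=0 r=1 q=0
t0.Δ2 clk=1 p=0 r=1 q=1
t0.Δ3 clk=1 p=1 r=1 q=1
t1.Δ0 clk=1 p=1 r=1 q=1
t1.Δ1 clk=0 p=1 r=1 q=1
t2.Δ0 clk=0 p=1 r=1 q=1
t2.Δ1 clk=1 p=1 r=1 q=1
t2.Δ2 clk=1 p=1 r=1 q=0
t2.Δ3 clk=1 p=0 r=1 q=0
t3.Δ0 clk=1 p=0 r=1 q=0
t3.Δ1 clk=0 p=0 r=1 q=0
t4.Δ0 clk=0 p=0 r=1 q=0
t4.Δ1 clk=1 p=0 r=1 q=0
t4.Δ2 clk=1 p=0 r=1 q=1
t4.Δ3 clk=1 p=1 r=1 q=1
t5.Δ0 clk=1 p=1 r=1 q=1
t5.Δ1 clk=0 p=1 r=1 q=1

1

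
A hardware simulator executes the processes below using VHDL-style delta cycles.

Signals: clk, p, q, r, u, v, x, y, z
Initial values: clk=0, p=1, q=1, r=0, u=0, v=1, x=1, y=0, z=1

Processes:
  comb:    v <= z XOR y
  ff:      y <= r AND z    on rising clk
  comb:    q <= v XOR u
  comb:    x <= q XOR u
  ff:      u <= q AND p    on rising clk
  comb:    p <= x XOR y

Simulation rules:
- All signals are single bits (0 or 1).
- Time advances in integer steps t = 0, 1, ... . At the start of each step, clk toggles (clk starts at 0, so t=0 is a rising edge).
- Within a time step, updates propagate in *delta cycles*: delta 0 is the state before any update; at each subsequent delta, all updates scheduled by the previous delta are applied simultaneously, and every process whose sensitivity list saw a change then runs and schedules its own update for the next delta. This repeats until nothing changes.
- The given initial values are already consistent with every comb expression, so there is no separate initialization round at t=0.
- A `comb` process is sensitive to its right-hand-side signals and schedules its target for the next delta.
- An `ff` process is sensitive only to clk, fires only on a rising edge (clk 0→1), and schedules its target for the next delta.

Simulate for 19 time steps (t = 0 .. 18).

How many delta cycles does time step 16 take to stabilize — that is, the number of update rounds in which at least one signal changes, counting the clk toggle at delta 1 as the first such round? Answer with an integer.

[bits: x,r,v,p,u,q,clk,z,y]
t=0: Δ0=101101010 Δ1=101101110 Δ2=101111110 Δ3=001110110 Δ4=101010110 Δ5=101110110 | 5Δ
t=1: Δ0=101110110 Δ1=101110010 | 1Δ
t=2: Δ0=101110010 Δ1=101110110 Δ2=101100110 Δ3=001101110 Δ4=101001110 Δ5=101101110 | 5Δ
t=3: Δ0=101101110 Δ1=101101010 | 1Δ
t=4: Δ0=101101010 Δ1=101101110 Δ2=101111110 Δ3=001110110 Δ4=101010110 Δ5=101110110 | 5Δ
t=5: Δ0=101110110 Δ1=101110010 | 1Δ
t=6: Δ0=101110010 Δ1=101110110 Δ2=101100110 Δ3=001101110 Δ4=101001110 Δ5=101101110 | 5Δ
t=7: Δ0=101101110 Δ1=101101010 | 1Δ
t=8: Δ0=101101010 Δ1=101101110 Δ2=101111110 Δ3=001110110 Δ4=101010110 Δ5=101110110 | 5Δ
t=9: Δ0=101110110 Δ1=101110010 | 1Δ
t=10: Δ0=101110010 Δ1=101110110 Δ2=101100110 Δ3=001101110 Δ4=101001110 Δ5=101101110 | 5Δ
t=11: Δ0=101101110 Δ1=101101010 | 1Δ
t=12: Δ0=101101010 Δ1=101101110 Δ2=101111110 Δ3=001110110 Δ4=101010110 Δ5=101110110 | 5Δ
t=13: Δ0=101110110 Δ1=101110010 | 1Δ
t=14: Δ0=101110010 Δ1=101110110 Δ2=101100110 Δ3=001101110 Δ4=101001110 Δ5=101101110 | 5Δ
t=15: Δ0=101101110 Δ1=101101010 | 1Δ
t=16: Δ0=101101010 Δ1=101101110 Δ2=101111110 Δ3=001110110 Δ4=101010110 Δ5=101110110 | 5Δ
t=17: Δ0=101110110 Δ1=101110010 | 1Δ
t=18: Δ0=101110010 Δ1=101110110 Δ2=101100110 Δ3=001101110 Δ4=101001110 Δ5=101101110 | 5Δ

5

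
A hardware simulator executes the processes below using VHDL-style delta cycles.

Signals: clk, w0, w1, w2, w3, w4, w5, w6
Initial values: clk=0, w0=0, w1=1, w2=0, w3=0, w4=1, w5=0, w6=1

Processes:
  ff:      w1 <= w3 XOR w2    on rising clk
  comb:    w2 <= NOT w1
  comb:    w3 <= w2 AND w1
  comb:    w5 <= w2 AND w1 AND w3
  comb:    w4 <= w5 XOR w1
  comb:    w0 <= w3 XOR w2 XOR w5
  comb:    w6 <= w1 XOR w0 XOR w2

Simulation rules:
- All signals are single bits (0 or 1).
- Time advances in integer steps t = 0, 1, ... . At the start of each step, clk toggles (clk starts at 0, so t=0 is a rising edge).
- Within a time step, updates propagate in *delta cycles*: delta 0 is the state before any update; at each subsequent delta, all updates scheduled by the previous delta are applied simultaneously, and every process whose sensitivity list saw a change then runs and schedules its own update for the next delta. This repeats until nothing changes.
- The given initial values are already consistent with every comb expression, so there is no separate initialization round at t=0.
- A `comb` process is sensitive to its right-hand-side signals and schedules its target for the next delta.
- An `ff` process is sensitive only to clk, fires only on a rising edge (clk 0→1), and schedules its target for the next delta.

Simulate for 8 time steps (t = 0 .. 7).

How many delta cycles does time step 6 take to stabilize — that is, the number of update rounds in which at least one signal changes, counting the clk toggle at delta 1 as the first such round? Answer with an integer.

t0.Δ0 w5=0 w6=1 w3=0 w1=1 w0=0 w4=1 w2=0 clk=0
t0.Δ1 w5=0 w6=1 w3=0 w1=1 w0=0 w4=1 w2=0 clk=1
t0.Δ2 w5=0 w6=1 w3=0 w1=0 w0=0 w4=1 w2=0 clk=1
t0.Δ3 w5=0 w6=0 w3=0 w1=0 w0=0 w4=0 w2=1 clk=1
t0.Δ4 w5=0 w6=1 w3=0 w1=0 w0=1 w4=0 w2=1 clk=1
t0.Δ5 w5=0 w6=0 w3=0 w1=0 w0=1 w4=0 w2=1 clk=1
t1.Δ0 w5=0 w6=0 w3=0 w1=0 w0=1 w4=0 w2=1 clk=1
t1.Δ1 w5=0 w6=0 w3=0 w1=0 w0=1 w4=0 w2=1 clk=0
t2.Δ0 w5=0 w6=0 w3=0 w1=0 w0=1 w4=0 w2=1 clk=0
t2.Δ1 w5=0 w6=0 w3=0 w1=0 w0=1 w4=0 w2=1 clk=1
t2.Δ2 w5=0 w6=0 w3=0 w1=1 w0=1 w4=0 w2=1 clk=1
t2.Δ3 w5=0 w6=1 w3=1 w1=1 w0=1 w4=1 w2=0 clk=1
t2.Δ4 w5=0 w6=0 w3=0 w1=1 w0=1 w4=1 w2=0 clk=1
t2.Δ5 w5=0 w6=0 w3=0 w1=1 w0=0 w4=1 w2=0 clk=1
t2.Δ6 w5=0 w6=1 w3=0 w1=1 w0=0 w4=1 w2=0 clk=1
t3.Δ0 w5=0 w6=1 w3=0 w1=1 w0=0 w4=1 w2=0 clk=1
t3.Δ1 w5=0 w6=1 w3=0 w1=1 w0=0 w4=1 w2=0 clk=0
t4.Δ0 w5=0 w6=1 w3=0 w1=1 w0=0 w4=1 w2=0 clk=0
t4.Δ1 w5=0 w6=1 w3=0 w1=1 w0=0 w4=1 w2=0 clk=1
t4.Δ2 w5=0 w6=1 w3=0 w1=0 w0=0 w4=1 w2=0 clk=1
t4.Δ3 w5=0 w6=0 w3=0 w1=0 w0=0 w4=0 w2=1 clk=1
t4.Δ4 w5=0 w6=1 w3=0 w1=0 w0=1 w4=0 w2=1 clk=1
t4.Δ5 w5=0 w6=0 w3=0 w1=0 w0=1 w4=0 w2=1 clk=1
t5.Δ0 w5=0 w6=0 w3=0 w1=0 w0=1 w4=0 w2=1 clk=1
t5.Δ1 w5=0 w6=0 w3=0 w1=0 w0=1 w4=0 w2=1 clk=0
t6.Δ0 w5=0 w6=0 w3=0 w1=0 w0=1 w4=0 w2=1 clk=0
t6.Δ1 w5=0 w6=0 w3=0 w1=0 w0=1 w4=0 w2=1 clk=1
t6.Δ2 w5=0 w6=0 w3=0 w1=1 w0=1 w4=0 w2=1 clk=1
t6.Δ3 w5=0 w6=1 w3=1 w1=1 w0=1 w4=1 w2=0 clk=1
t6.Δ4 w5=0 w6=0 w3=0 w1=1 w0=1 w4=1 w2=0 clk=1
t6.Δ5 w5=0 w6=0 w3=0 w1=1 w0=0 w4=1 w2=0 clk=1
t6.Δ6 w5=0 w6=1 w3=0 w1=1 w0=0 w4=1 w2=0 clk=1
t7.Δ0 w5=0 w6=1 w3=0 w1=1 w0=0 w4=1 w2=0 clk=1
t7.Δ1 w5=0 w6=1 w3=0 w1=1 w0=0 w4=1 w2=0 clk=0

6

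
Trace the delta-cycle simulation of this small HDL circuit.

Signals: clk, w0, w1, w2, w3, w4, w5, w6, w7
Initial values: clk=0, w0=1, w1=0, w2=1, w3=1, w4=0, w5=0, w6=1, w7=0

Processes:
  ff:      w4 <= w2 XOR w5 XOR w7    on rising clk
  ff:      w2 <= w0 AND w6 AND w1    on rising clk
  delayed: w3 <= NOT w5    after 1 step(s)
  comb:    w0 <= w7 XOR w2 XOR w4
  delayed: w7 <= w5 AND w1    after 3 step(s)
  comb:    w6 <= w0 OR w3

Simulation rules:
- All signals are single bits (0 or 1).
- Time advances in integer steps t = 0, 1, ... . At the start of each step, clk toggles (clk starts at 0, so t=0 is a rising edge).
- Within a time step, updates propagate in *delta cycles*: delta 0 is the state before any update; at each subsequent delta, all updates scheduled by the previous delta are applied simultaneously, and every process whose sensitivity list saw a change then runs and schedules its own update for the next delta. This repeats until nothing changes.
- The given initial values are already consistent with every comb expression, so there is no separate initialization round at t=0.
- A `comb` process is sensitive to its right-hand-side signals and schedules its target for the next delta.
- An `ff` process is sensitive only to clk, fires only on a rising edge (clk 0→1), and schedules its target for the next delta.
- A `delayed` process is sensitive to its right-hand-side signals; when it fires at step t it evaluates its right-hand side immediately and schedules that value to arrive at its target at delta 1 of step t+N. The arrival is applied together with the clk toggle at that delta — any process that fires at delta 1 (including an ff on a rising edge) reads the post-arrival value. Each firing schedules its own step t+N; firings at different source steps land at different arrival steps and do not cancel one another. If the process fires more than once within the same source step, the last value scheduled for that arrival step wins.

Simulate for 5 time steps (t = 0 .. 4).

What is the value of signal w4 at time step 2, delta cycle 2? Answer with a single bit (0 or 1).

[bits: w2,clk,w5,w7,w4,w1,w6,w3,w0]
t=0: Δ0=100000111 Δ1=110000111 Δ2=010010111 | 2Δ
t=1: Δ0=010010111 Δ1=000010111 | 1Δ
t=2: Δ0=000010111 Δ1=010010111 Δ2=010000111 Δ3=010000110 | 3Δ
t=3: Δ0=010000110 Δ1=000000110 | 1Δ
t=4: Δ0=000000110 Δ1=010000110 | 1Δ

0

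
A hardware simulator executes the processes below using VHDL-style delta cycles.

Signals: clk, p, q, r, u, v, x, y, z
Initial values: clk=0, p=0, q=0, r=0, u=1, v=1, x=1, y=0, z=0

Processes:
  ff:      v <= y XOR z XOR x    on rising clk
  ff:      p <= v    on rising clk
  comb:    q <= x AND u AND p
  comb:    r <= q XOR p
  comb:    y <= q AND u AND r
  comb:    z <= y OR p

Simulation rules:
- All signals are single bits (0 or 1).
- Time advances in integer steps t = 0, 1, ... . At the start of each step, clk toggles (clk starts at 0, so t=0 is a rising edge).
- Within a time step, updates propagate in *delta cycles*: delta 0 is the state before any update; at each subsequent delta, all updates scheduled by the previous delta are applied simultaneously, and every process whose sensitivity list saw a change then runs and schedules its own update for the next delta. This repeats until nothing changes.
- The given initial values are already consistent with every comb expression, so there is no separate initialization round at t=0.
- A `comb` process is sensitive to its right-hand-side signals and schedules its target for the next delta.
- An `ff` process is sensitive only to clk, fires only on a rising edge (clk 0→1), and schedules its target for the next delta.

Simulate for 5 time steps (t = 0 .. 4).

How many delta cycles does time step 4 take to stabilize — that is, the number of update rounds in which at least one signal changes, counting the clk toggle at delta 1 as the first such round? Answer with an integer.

[bits: r,v,p,q,x,clk,z,u,y]
t=0: Δ0=010010010 Δ1=010011010 Δ2=011011010 Δ3=111111110 Δ4=011111111 Δ5=011111110 | 5Δ
t=1: Δ0=011111110 Δ1=011110110 | 1Δ
t=2: Δ0=011110110 Δ1=011111110 Δ2=001111110 | 2Δ
t=3: Δ0=001111110 Δ1=001110110 | 1Δ
t=4: Δ0=001110110 Δ1=001111110 Δ2=000111110 Δ3=100011010 Δ4=000011010 | 4Δ

4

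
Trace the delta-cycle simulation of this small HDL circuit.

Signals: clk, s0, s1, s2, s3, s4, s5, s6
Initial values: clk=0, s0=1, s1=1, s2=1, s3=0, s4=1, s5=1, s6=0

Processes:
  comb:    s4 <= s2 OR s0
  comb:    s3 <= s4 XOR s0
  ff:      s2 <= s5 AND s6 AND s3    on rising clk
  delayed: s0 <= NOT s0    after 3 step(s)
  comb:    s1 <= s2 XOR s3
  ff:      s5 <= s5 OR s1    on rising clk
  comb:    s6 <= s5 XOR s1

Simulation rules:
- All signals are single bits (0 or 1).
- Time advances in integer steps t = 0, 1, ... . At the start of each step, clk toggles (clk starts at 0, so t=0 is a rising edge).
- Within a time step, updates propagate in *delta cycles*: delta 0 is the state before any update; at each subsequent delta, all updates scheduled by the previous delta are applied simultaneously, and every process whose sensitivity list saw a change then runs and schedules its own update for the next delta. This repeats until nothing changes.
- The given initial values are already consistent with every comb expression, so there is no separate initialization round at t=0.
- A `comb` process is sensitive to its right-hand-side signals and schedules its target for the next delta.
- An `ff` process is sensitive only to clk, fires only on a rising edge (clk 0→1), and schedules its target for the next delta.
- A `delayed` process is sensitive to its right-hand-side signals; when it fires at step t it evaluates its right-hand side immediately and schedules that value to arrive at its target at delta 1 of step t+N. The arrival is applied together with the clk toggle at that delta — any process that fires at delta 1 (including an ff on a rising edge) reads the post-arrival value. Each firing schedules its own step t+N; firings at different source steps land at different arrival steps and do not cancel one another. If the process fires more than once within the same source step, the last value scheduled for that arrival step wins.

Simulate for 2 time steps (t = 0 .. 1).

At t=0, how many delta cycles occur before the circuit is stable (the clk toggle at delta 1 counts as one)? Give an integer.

4

[bits: s3,s0,s6,s2,clk,s4,s1,s5]
t=0: Δ0=01010111 Δ1=01011111 Δ2=01001111 Δ3=01001101 Δ4=01101101 | 4Δ
t=1: Δ0=01101101 Δ1=01100101 | 1Δ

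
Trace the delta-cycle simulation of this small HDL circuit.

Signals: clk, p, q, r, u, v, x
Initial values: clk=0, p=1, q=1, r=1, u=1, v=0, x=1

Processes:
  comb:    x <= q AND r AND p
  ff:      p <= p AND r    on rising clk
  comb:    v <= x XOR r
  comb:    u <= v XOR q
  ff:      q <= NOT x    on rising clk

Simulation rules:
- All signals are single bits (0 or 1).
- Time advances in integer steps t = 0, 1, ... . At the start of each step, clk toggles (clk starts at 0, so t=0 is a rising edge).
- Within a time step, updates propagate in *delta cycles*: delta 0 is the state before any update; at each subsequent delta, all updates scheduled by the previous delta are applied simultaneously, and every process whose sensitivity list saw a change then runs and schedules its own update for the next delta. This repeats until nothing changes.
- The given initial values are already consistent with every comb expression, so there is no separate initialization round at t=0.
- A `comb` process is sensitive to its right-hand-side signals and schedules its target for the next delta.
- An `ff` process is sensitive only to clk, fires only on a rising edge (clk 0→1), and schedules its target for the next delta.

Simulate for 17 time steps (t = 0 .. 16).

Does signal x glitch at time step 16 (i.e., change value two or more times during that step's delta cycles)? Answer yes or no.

no

[bits: q,clk,p,v,r,x,u]
t=0: Δ0=1010111 Δ1=1110111 Δ2=0110111 Δ3=0110100 Δ4=0111100 Δ5=0111101 | 5Δ
t=1: Δ0=0111101 Δ1=0011101 | 1Δ
t=2: Δ0=0011101 Δ1=0111101 Δ2=1111101 Δ3=1111110 Δ4=1110110 Δ5=1110111 | 5Δ
t=3: Δ0=1110111 Δ1=1010111 | 1Δ
t=4: Δ0=1010111 Δ1=1110111 Δ2=0110111 Δ3=0110100 Δ4=0111100 Δ5=0111101 | 5Δ
t=5: Δ0=0111101 Δ1=0011101 | 1Δ
t=6: Δ0=0011101 Δ1=0111101 Δ2=1111101 Δ3=1111110 Δ4=1110110 Δ5=1110111 | 5Δ
t=7: Δ0=1110111 Δ1=1010111 | 1Δ
t=8: Δ0=1010111 Δ1=1110111 Δ2=0110111 Δ3=0110100 Δ4=0111100 Δ5=0111101 | 5Δ
t=9: Δ0=0111101 Δ1=0011101 | 1Δ
t=10: Δ0=0011101 Δ1=0111101 Δ2=1111101 Δ3=1111110 Δ4=1110110 Δ5=1110111 | 5Δ
t=11: Δ0=1110111 Δ1=1010111 | 1Δ
t=12: Δ0=1010111 Δ1=1110111 Δ2=0110111 Δ3=0110100 Δ4=0111100 Δ5=0111101 | 5Δ
t=13: Δ0=0111101 Δ1=0011101 | 1Δ
t=14: Δ0=0011101 Δ1=0111101 Δ2=1111101 Δ3=1111110 Δ4=1110110 Δ5=1110111 | 5Δ
t=15: Δ0=1110111 Δ1=1010111 | 1Δ
t=16: Δ0=1010111 Δ1=1110111 Δ2=0110111 Δ3=0110100 Δ4=0111100 Δ5=0111101 | 5Δ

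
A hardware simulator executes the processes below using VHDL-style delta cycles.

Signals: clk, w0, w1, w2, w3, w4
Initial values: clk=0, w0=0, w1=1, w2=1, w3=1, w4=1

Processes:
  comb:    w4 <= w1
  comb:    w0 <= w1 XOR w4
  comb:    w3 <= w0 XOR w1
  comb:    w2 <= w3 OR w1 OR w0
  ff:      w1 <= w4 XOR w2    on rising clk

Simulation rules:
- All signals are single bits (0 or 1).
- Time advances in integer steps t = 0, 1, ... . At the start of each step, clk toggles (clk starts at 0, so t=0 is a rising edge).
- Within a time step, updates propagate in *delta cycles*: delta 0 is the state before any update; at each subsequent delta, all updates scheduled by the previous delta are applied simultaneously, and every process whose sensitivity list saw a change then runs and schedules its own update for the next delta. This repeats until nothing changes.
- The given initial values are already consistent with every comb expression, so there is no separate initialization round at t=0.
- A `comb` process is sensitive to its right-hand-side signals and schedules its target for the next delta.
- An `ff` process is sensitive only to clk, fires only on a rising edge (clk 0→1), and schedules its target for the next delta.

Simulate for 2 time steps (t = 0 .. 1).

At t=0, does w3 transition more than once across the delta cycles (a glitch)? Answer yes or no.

yes

t=0 Δ0: clk=0 w3=1 w1=1 w4=1 w0=0 w2=1
  Δ1: clk:0→1
  Δ2: w1:1→0
  Δ3: w3:1→0, w4:1→0, w0:0→1
  Δ4: w3:0→1, w0:1→0
  Δ5: w3:1→0
  Δ6: w2:1→0
  (6Δ to stable)
t=1 Δ0: clk=1 w3=0 w1=0 w4=0 w0=0 w2=0
  Δ1: clk:1→0
  (1Δ to stable)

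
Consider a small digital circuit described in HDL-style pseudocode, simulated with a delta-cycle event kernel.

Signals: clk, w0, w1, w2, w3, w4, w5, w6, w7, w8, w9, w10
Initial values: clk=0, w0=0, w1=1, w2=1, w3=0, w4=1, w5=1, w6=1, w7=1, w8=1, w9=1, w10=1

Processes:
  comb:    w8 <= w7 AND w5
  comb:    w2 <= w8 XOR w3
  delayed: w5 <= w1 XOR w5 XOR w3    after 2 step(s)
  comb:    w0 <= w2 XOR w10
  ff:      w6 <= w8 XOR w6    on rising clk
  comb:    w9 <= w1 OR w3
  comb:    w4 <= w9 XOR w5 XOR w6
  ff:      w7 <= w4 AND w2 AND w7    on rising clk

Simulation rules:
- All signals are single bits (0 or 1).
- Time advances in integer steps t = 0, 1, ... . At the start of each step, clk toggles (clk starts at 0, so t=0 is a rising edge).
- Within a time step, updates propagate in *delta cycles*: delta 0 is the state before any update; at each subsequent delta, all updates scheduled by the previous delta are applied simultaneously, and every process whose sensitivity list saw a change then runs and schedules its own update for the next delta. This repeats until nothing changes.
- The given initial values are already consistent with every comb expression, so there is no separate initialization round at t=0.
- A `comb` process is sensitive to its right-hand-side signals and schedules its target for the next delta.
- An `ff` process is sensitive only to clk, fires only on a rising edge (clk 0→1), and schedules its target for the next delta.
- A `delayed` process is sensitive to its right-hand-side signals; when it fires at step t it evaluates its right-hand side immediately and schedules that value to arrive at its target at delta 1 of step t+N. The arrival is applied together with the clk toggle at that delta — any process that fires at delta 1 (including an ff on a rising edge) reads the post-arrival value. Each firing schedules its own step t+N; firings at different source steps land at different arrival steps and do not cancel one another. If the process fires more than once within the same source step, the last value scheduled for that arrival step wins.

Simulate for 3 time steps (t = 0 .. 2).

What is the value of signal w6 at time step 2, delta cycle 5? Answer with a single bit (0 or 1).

t0.Δ0 w1=1 w2=1 clk=0 w6=1 w0=0 w4=1 w8=1 w9=1 w3=0 w10=1 w5=1 w7=1
t0.Δ1 w1=1 w2=1 clk=1 w6=1 w0=0 w4=1 w8=1 w9=1 w3=0 w10=1 w5=1 w7=1
t0.Δ2 w1=1 w2=1 clk=1 w6=0 w0=0 w4=1 w8=1 w9=1 w3=0 w10=1 w5=1 w7=1
t0.Δ3 w1=1 w2=1 clk=1 w6=0 w0=0 w4=0 w8=1 w9=1 w3=0 w10=1 w5=1 w7=1
t1.Δ0 w1=1 w2=1 clk=1 w6=0 w0=0 w4=0 w8=1 w9=1 w3=0 w10=1 w5=1 w7=1
t1.Δ1 w1=1 w2=1 clk=0 w6=0 w0=0 w4=0 w8=1 w9=1 w3=0 w10=1 w5=1 w7=1
t2.Δ0 w1=1 w2=1 clk=0 w6=0 w0=0 w4=0 w8=1 w9=1 w3=0 w10=1 w5=1 w7=1
t2.Δ1 w1=1 w2=1 clk=1 w6=0 w0=0 w4=0 w8=1 w9=1 w3=0 w10=1 w5=1 w7=1
t2.Δ2 w1=1 w2=1 clk=1 w6=1 w0=0 w4=0 w8=1 w9=1 w3=0 w10=1 w5=1 w7=0
t2.Δ3 w1=1 w2=1 clk=1 w6=1 w0=0 w4=1 w8=0 w9=1 w3=0 w10=1 w5=1 w7=0
t2.Δ4 w1=1 w2=0 clk=1 w6=1 w0=0 w4=1 w8=0 w9=1 w3=0 w10=1 w5=1 w7=0
t2.Δ5 w1=1 w2=0 clk=1 w6=1 w0=1 w4=1 w8=0 w9=1 w3=0 w10=1 w5=1 w7=0

1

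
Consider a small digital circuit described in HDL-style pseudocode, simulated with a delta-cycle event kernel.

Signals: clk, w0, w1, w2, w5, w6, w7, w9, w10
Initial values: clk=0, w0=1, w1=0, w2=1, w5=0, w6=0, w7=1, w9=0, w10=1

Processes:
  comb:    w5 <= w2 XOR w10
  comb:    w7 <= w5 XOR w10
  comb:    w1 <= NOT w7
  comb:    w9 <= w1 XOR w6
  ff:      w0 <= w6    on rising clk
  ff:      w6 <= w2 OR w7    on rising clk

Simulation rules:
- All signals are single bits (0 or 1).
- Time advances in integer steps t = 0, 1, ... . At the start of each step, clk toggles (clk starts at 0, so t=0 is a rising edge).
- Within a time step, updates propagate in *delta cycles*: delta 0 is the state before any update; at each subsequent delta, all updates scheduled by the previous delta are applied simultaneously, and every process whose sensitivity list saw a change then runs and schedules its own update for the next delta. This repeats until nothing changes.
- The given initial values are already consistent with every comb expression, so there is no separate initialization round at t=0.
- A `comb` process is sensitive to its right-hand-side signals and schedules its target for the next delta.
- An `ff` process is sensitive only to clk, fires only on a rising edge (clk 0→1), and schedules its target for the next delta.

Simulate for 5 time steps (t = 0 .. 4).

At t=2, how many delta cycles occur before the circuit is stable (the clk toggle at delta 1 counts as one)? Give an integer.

2

t=0 Δ0: w7=1 w6=0 clk=0 w2=1 w1=0 w0=1 w9=0 w5=0 w10=1
  Δ1: clk:0→1
  Δ2: w6:0→1, w0:1→0
  Δ3: w9:0→1
  (3Δ to stable)
t=1 Δ0: w7=1 w6=1 clk=1 w2=1 w1=0 w0=0 w9=1 w5=0 w10=1
  Δ1: clk:1→0
  (1Δ to stable)
t=2 Δ0: w7=1 w6=1 clk=0 w2=1 w1=0 w0=0 w9=1 w5=0 w10=1
  Δ1: clk:0→1
  Δ2: w0:0→1
  (2Δ to stable)
t=3 Δ0: w7=1 w6=1 clk=1 w2=1 w1=0 w0=1 w9=1 w5=0 w10=1
  Δ1: clk:1→0
  (1Δ to stable)
t=4 Δ0: w7=1 w6=1 clk=0 w2=1 w1=0 w0=1 w9=1 w5=0 w10=1
  Δ1: clk:0→1
  (1Δ to stable)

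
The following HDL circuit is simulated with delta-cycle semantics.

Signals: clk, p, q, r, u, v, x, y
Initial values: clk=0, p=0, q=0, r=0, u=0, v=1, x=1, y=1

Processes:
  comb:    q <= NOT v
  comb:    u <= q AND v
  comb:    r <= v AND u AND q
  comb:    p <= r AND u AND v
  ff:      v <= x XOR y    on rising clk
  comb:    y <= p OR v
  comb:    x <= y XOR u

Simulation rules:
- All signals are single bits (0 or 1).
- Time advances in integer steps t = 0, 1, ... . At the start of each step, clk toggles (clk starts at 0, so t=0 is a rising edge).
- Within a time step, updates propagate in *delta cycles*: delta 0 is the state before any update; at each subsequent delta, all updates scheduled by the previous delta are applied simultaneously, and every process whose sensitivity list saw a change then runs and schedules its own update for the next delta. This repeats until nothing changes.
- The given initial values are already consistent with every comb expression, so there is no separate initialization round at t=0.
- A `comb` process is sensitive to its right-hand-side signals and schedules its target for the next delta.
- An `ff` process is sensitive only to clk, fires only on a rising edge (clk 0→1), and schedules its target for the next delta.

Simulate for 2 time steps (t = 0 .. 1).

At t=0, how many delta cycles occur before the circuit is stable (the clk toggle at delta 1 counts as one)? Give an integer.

4

t=0 Δ0: u=0 q=0 clk=0 x=1 p=0 y=1 v=1 r=0
  Δ1: clk:0→1
  Δ2: v:1→0
  Δ3: q:0→1, y:1→0
  Δ4: x:1→0
  (4Δ to stable)
t=1 Δ0: u=0 q=1 clk=1 x=0 p=0 y=0 v=0 r=0
  Δ1: clk:1→0
  (1Δ to stable)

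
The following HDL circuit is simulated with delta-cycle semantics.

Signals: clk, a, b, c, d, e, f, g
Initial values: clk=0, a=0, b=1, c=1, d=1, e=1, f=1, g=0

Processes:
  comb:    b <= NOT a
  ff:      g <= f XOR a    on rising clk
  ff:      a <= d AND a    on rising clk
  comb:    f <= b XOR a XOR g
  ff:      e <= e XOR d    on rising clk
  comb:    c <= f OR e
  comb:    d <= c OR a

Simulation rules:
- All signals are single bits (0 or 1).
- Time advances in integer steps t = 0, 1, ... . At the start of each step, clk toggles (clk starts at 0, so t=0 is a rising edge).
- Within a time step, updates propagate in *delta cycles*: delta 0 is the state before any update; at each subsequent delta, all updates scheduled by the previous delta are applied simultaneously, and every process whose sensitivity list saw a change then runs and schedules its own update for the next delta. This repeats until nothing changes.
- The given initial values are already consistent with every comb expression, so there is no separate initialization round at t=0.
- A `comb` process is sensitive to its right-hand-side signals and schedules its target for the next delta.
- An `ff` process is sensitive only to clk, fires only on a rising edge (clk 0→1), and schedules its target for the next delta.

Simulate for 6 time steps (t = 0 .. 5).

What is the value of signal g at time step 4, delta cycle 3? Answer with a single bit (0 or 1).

[bits: a,g,clk,f,d,b,c,e]
t=0: Δ0=00011111 Δ1=00111111 Δ2=01111110 Δ3=01101110 Δ4=01101100 Δ5=01100100 | 5Δ
t=1: Δ0=01100100 Δ1=01000100 | 1Δ
t=2: Δ0=01000100 Δ1=01100100 Δ2=00100100 Δ3=00110100 Δ4=00110110 Δ5=00111110 | 5Δ
t=3: Δ0=00111110 Δ1=00011110 | 1Δ
t=4: Δ0=00011110 Δ1=00111110 Δ2=01111111 Δ3=01101111 | 3Δ
t=5: Δ0=01101111 Δ1=01001111 | 1Δ

1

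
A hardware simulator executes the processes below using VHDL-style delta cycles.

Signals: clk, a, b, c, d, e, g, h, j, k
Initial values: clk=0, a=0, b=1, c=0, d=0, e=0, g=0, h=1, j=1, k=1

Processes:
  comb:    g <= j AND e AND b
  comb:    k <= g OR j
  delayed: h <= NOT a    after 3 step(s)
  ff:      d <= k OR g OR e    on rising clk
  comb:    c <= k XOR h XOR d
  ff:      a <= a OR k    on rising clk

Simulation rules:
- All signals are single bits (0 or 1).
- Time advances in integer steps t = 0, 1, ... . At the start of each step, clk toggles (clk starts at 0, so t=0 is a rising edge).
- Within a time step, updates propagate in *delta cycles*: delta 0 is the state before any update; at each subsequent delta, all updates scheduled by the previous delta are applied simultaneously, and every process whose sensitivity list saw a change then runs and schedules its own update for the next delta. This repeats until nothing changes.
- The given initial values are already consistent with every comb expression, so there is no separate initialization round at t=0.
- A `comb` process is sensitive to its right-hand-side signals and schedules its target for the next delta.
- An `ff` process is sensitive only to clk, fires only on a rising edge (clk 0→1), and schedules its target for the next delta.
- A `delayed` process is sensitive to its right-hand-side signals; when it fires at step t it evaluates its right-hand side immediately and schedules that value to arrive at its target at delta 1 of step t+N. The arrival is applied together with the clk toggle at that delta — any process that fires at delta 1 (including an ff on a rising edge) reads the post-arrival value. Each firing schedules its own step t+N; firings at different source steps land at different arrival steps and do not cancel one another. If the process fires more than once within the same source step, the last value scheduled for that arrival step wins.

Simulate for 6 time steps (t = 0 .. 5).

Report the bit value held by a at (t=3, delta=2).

1

t0.Δ0 d=0 e=0 h=1 clk=0 b=1 g=0 a=0 c=0 k=1 j=1
t0.Δ1 d=0 e=0 h=1 clk=1 b=1 g=0 a=0 c=0 k=1 j=1
t0.Δ2 d=1 e=0 h=1 clk=1 b=1 g=0 a=1 c=0 k=1 j=1
t0.Δ3 d=1 e=0 h=1 clk=1 b=1 g=0 a=1 c=1 k=1 j=1
t1.Δ0 d=1 e=0 h=1 clk=1 b=1 g=0 a=1 c=1 k=1 j=1
t1.Δ1 d=1 e=0 h=1 clk=0 b=1 g=0 a=1 c=1 k=1 j=1
t2.Δ0 d=1 e=0 h=1 clk=0 b=1 g=0 a=1 c=1 k=1 j=1
t2.Δ1 d=1 e=0 h=1 clk=1 b=1 g=0 a=1 c=1 k=1 j=1
t3.Δ0 d=1 e=0 h=1 clk=1 b=1 g=0 a=1 c=1 k=1 j=1
t3.Δ1 d=1 e=0 h=0 clk=0 b=1 g=0 a=1 c=1 k=1 j=1
t3.Δ2 d=1 e=0 h=0 clk=0 b=1 g=0 a=1 c=0 k=1 j=1
t4.Δ0 d=1 e=0 h=0 clk=0 b=1 g=0 a=1 c=0 k=1 j=1
t4.Δ1 d=1 e=0 h=0 clk=1 b=1 g=0 a=1 c=0 k=1 j=1
t5.Δ0 d=1 e=0 h=0 clk=1 b=1 g=0 a=1 c=0 k=1 j=1
t5.Δ1 d=1 e=0 h=0 clk=0 b=1 g=0 a=1 c=0 k=1 j=1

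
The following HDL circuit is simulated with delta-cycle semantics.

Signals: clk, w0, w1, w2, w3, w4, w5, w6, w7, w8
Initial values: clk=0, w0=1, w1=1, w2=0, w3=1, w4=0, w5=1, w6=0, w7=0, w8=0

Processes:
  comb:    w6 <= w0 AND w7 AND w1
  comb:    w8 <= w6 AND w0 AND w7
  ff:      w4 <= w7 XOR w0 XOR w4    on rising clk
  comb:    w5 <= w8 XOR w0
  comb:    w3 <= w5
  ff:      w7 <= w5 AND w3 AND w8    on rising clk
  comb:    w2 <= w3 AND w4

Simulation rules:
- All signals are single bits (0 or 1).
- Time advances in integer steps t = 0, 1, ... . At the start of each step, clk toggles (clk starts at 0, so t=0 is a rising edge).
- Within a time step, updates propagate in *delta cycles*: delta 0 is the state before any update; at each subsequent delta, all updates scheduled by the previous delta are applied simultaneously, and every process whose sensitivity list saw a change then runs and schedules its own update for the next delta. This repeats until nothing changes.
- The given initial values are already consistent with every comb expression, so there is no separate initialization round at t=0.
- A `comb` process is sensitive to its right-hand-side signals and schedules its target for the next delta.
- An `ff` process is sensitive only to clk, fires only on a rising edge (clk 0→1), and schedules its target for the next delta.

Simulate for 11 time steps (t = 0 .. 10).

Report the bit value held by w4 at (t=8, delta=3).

1

t=0 Δ0: w8=0 w1=1 w6=0 w4=0 w5=1 clk=0 w3=1 w7=0 w0=1 w2=0
  Δ1: clk:0→1
  Δ2: w4:0→1
  Δ3: w2:0→1
  (3Δ to stable)
t=1 Δ0: w8=0 w1=1 w6=0 w4=1 w5=1 clk=1 w3=1 w7=0 w0=1 w2=1
  Δ1: clk:1→0
  (1Δ to stable)
t=2 Δ0: w8=0 w1=1 w6=0 w4=1 w5=1 clk=0 w3=1 w7=0 w0=1 w2=1
  Δ1: clk:0→1
  Δ2: w4:1→0
  Δ3: w2:1→0
  (3Δ to stable)
t=3 Δ0: w8=0 w1=1 w6=0 w4=0 w5=1 clk=1 w3=1 w7=0 w0=1 w2=0
  Δ1: clk:1→0
  (1Δ to stable)
t=4 Δ0: w8=0 w1=1 w6=0 w4=0 w5=1 clk=0 w3=1 w7=0 w0=1 w2=0
  Δ1: clk:0→1
  Δ2: w4:0→1
  Δ3: w2:0→1
  (3Δ to stable)
t=5 Δ0: w8=0 w1=1 w6=0 w4=1 w5=1 clk=1 w3=1 w7=0 w0=1 w2=1
  Δ1: clk:1→0
  (1Δ to stable)
t=6 Δ0: w8=0 w1=1 w6=0 w4=1 w5=1 clk=0 w3=1 w7=0 w0=1 w2=1
  Δ1: clk:0→1
  Δ2: w4:1→0
  Δ3: w2:1→0
  (3Δ to stable)
t=7 Δ0: w8=0 w1=1 w6=0 w4=0 w5=1 clk=1 w3=1 w7=0 w0=1 w2=0
  Δ1: clk:1→0
  (1Δ to stable)
t=8 Δ0: w8=0 w1=1 w6=0 w4=0 w5=1 clk=0 w3=1 w7=0 w0=1 w2=0
  Δ1: clk:0→1
  Δ2: w4:0→1
  Δ3: w2:0→1
  (3Δ to stable)
t=9 Δ0: w8=0 w1=1 w6=0 w4=1 w5=1 clk=1 w3=1 w7=0 w0=1 w2=1
  Δ1: clk:1→0
  (1Δ to stable)
t=10 Δ0: w8=0 w1=1 w6=0 w4=1 w5=1 clk=0 w3=1 w7=0 w0=1 w2=1
  Δ1: clk:0→1
  Δ2: w4:1→0
  Δ3: w2:1→0
  (3Δ to stable)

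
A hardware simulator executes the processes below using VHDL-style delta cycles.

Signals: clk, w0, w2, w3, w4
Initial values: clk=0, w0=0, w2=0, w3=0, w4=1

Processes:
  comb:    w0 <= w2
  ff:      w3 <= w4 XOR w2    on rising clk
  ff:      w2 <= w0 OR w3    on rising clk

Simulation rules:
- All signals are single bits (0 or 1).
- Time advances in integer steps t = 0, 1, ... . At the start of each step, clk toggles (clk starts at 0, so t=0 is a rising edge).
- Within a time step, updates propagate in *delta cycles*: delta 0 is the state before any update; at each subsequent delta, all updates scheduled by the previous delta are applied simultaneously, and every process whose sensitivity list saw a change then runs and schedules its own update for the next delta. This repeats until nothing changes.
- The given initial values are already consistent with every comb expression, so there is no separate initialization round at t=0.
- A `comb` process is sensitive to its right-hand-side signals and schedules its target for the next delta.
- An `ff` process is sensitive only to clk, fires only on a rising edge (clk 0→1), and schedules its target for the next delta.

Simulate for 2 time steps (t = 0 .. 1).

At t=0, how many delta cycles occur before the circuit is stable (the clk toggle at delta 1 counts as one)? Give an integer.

2

t=0 Δ0: w4=1 w2=0 w3=0 w0=0 clk=0
  Δ1: clk:0→1
  Δ2: w3:0→1
  (2Δ to stable)
t=1 Δ0: w4=1 w2=0 w3=1 w0=0 clk=1
  Δ1: clk:1→0
  (1Δ to stable)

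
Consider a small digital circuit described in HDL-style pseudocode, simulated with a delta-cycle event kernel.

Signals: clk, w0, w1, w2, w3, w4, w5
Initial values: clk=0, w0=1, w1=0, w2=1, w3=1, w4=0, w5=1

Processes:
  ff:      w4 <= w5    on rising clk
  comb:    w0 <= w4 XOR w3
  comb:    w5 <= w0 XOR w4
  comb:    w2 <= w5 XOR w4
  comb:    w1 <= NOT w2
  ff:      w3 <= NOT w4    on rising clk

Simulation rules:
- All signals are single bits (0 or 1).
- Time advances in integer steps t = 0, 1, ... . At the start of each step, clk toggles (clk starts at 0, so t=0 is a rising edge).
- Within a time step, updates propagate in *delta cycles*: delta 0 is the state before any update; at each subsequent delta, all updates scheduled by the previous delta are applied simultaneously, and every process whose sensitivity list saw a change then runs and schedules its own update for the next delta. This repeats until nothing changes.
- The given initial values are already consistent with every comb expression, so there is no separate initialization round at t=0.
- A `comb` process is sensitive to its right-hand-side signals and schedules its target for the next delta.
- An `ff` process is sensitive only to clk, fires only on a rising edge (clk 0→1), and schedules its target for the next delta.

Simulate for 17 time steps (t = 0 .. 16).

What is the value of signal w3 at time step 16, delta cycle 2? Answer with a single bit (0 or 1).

1

t0.Δ0 w0=1 w3=1 w4=0 w2=1 w1=0 w5=1 clk=0
t0.Δ1 w0=1 w3=1 w4=0 w2=1 w1=0 w5=1 clk=1
t0.Δ2 w0=1 w3=1 w4=1 w2=1 w1=0 w5=1 clk=1
t0.Δ3 w0=0 w3=1 w4=1 w2=0 w1=0 w5=0 clk=1
t0.Δ4 w0=0 w3=1 w4=1 w2=1 w1=1 w5=1 clk=1
t0.Δ5 w0=0 w3=1 w4=1 w2=0 w1=0 w5=1 clk=1
t0.Δ6 w0=0 w3=1 w4=1 w2=0 w1=1 w5=1 clk=1
t1.Δ0 w0=0 w3=1 w4=1 w2=0 w1=1 w5=1 clk=1
t1.Δ1 w0=0 w3=1 w4=1 w2=0 w1=1 w5=1 clk=0
t2.Δ0 w0=0 w3=1 w4=1 w2=0 w1=1 w5=1 clk=0
t2.Δ1 w0=0 w3=1 w4=1 w2=0 w1=1 w5=1 clk=1
t2.Δ2 w0=0 w3=0 w4=1 w2=0 w1=1 w5=1 clk=1
t2.Δ3 w0=1 w3=0 w4=1 w2=0 w1=1 w5=1 clk=1
t2.Δ4 w0=1 w3=0 w4=1 w2=0 w1=1 w5=0 clk=1
t2.Δ5 w0=1 w3=0 w4=1 w2=1 w1=1 w5=0 clk=1
t2.Δ6 w0=1 w3=0 w4=1 w2=1 w1=0 w5=0 clk=1
t3.Δ0 w0=1 w3=0 w4=1 w2=1 w1=0 w5=0 clk=1
t3.Δ1 w0=1 w3=0 w4=1 w2=1 w1=0 w5=0 clk=0
t4.Δ0 w0=1 w3=0 w4=1 w2=1 w1=0 w5=0 clk=0
t4.Δ1 w0=1 w3=0 w4=1 w2=1 w1=0 w5=0 clk=1
t4.Δ2 w0=1 w3=0 w4=0 w2=1 w1=0 w5=0 clk=1
t4.Δ3 w0=0 w3=0 w4=0 w2=0 w1=0 w5=1 clk=1
t4.Δ4 w0=0 w3=0 w4=0 w2=1 w1=1 w5=0 clk=1
t4.Δ5 w0=0 w3=0 w4=0 w2=0 w1=0 w5=0 clk=1
t4.Δ6 w0=0 w3=0 w4=0 w2=0 w1=1 w5=0 clk=1
t5.Δ0 w0=0 w3=0 w4=0 w2=0 w1=1 w5=0 clk=1
t5.Δ1 w0=0 w3=0 w4=0 w2=0 w1=1 w5=0 clk=0
t6.Δ0 w0=0 w3=0 w4=0 w2=0 w1=1 w5=0 clk=0
t6.Δ1 w0=0 w3=0 w4=0 w2=0 w1=1 w5=0 clk=1
t6.Δ2 w0=0 w3=1 w4=0 w2=0 w1=1 w5=0 clk=1
t6.Δ3 w0=1 w3=1 w4=0 w2=0 w1=1 w5=0 clk=1
t6.Δ4 w0=1 w3=1 w4=0 w2=0 w1=1 w5=1 clk=1
t6.Δ5 w0=1 w3=1 w4=0 w2=1 w1=1 w5=1 clk=1
t6.Δ6 w0=1 w3=1 w4=0 w2=1 w1=0 w5=1 clk=1
t7.Δ0 w0=1 w3=1 w4=0 w2=1 w1=0 w5=1 clk=1
t7.Δ1 w0=1 w3=1 w4=0 w2=1 w1=0 w5=1 clk=0
t8.Δ0 w0=1 w3=1 w4=0 w2=1 w1=0 w5=1 clk=0
t8.Δ1 w0=1 w3=1 w4=0 w2=1 w1=0 w5=1 clk=1
t8.Δ2 w0=1 w3=1 w4=1 w2=1 w1=0 w5=1 clk=1
t8.Δ3 w0=0 w3=1 w4=1 w2=0 w1=0 w5=0 clk=1
t8.Δ4 w0=0 w3=1 w4=1 w2=1 w1=1 w5=1 clk=1
t8.Δ5 w0=0 w3=1 w4=1 w2=0 w1=0 w5=1 clk=1
t8.Δ6 w0=0 w3=1 w4=1 w2=0 w1=1 w5=1 clk=1
t9.Δ0 w0=0 w3=1 w4=1 w2=0 w1=1 w5=1 clk=1
t9.Δ1 w0=0 w3=1 w4=1 w2=0 w1=1 w5=1 clk=0
t10.Δ0 w0=0 w3=1 w4=1 w2=0 w1=1 w5=1 clk=0
t10.Δ1 w0=0 w3=1 w4=1 w2=0 w1=1 w5=1 clk=1
t10.Δ2 w0=0 w3=0 w4=1 w2=0 w1=1 w5=1 clk=1
t10.Δ3 w0=1 w3=0 w4=1 w2=0 w1=1 w5=1 clk=1
t10.Δ4 w0=1 w3=0 w4=1 w2=0 w1=1 w5=0 clk=1
t10.Δ5 w0=1 w3=0 w4=1 w2=1 w1=1 w5=0 clk=1
t10.Δ6 w0=1 w3=0 w4=1 w2=1 w1=0 w5=0 clk=1
t11.Δ0 w0=1 w3=0 w4=1 w2=1 w1=0 w5=0 clk=1
t11.Δ1 w0=1 w3=0 w4=1 w2=1 w1=0 w5=0 clk=0
t12.Δ0 w0=1 w3=0 w4=1 w2=1 w1=0 w5=0 clk=0
t12.Δ1 w0=1 w3=0 w4=1 w2=1 w1=0 w5=0 clk=1
t12.Δ2 w0=1 w3=0 w4=0 w2=1 w1=0 w5=0 clk=1
t12.Δ3 w0=0 w3=0 w4=0 w2=0 w1=0 w5=1 clk=1
t12.Δ4 w0=0 w3=0 w4=0 w2=1 w1=1 w5=0 clk=1
t12.Δ5 w0=0 w3=0 w4=0 w2=0 w1=0 w5=0 clk=1
t12.Δ6 w0=0 w3=0 w4=0 w2=0 w1=1 w5=0 clk=1
t13.Δ0 w0=0 w3=0 w4=0 w2=0 w1=1 w5=0 clk=1
t13.Δ1 w0=0 w3=0 w4=0 w2=0 w1=1 w5=0 clk=0
t14.Δ0 w0=0 w3=0 w4=0 w2=0 w1=1 w5=0 clk=0
t14.Δ1 w0=0 w3=0 w4=0 w2=0 w1=1 w5=0 clk=1
t14.Δ2 w0=0 w3=1 w4=0 w2=0 w1=1 w5=0 clk=1
t14.Δ3 w0=1 w3=1 w4=0 w2=0 w1=1 w5=0 clk=1
t14.Δ4 w0=1 w3=1 w4=0 w2=0 w1=1 w5=1 clk=1
t14.Δ5 w0=1 w3=1 w4=0 w2=1 w1=1 w5=1 clk=1
t14.Δ6 w0=1 w3=1 w4=0 w2=1 w1=0 w5=1 clk=1
t15.Δ0 w0=1 w3=1 w4=0 w2=1 w1=0 w5=1 clk=1
t15.Δ1 w0=1 w3=1 w4=0 w2=1 w1=0 w5=1 clk=0
t16.Δ0 w0=1 w3=1 w4=0 w2=1 w1=0 w5=1 clk=0
t16.Δ1 w0=1 w3=1 w4=0 w2=1 w1=0 w5=1 clk=1
t16.Δ2 w0=1 w3=1 w4=1 w2=1 w1=0 w5=1 clk=1
t16.Δ3 w0=0 w3=1 w4=1 w2=0 w1=0 w5=0 clk=1
t16.Δ4 w0=0 w3=1 w4=1 w2=1 w1=1 w5=1 clk=1
t16.Δ5 w0=0 w3=1 w4=1 w2=0 w1=0 w5=1 clk=1
t16.Δ6 w0=0 w3=1 w4=1 w2=0 w1=1 w5=1 clk=1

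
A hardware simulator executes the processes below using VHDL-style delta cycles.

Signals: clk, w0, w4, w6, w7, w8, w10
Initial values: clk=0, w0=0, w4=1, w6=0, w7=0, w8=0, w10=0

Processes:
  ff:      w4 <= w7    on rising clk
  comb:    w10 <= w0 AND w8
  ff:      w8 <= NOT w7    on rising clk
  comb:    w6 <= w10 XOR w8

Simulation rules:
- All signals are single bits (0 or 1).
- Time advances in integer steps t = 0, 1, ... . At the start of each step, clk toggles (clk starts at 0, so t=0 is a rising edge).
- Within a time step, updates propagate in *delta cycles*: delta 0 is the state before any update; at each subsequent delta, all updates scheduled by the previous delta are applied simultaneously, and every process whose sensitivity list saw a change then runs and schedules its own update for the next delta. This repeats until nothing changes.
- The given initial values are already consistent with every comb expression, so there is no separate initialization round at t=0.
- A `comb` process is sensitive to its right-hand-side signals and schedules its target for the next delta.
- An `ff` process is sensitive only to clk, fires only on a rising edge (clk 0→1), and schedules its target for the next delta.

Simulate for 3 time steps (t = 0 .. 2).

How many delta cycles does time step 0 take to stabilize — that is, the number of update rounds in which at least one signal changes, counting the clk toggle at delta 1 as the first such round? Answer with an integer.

t=0 Δ0: w6=0 clk=0 w8=0 w7=0 w4=1 w10=0 w0=0
  Δ1: clk:0→1
  Δ2: w8:0→1, w4:1→0
  Δ3: w6:0→1
  (3Δ to stable)
t=1 Δ0: w6=1 clk=1 w8=1 w7=0 w4=0 w10=0 w0=0
  Δ1: clk:1→0
  (1Δ to stable)
t=2 Δ0: w6=1 clk=0 w8=1 w7=0 w4=0 w10=0 w0=0
  Δ1: clk:0→1
  (1Δ to stable)

3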